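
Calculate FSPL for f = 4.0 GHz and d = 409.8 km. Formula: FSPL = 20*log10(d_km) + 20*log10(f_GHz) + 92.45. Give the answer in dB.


20*log10(409.8) = 52.25
20*log10(4.0) = 12.04
FSPL = 156.7 dB

156.7 dB


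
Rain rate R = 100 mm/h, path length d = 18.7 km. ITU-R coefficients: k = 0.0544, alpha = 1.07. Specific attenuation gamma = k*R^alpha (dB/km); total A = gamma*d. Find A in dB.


gamma = 0.0544 * 100^1.07 = 7.50929 dB/km
A = 7.50929 * 18.7 = 140.42 dB

140.42 dB


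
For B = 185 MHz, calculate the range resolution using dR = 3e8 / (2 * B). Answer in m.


dR = 3e8 / (2 * 185000000.0) = 0.81 m

0.81 m


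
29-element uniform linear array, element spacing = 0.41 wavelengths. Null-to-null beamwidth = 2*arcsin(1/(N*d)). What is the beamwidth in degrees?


1/(N*d) = 1/(29*0.41) = 0.084104
BW = 2*arcsin(0.084104) = 9.6 degrees

9.6 degrees


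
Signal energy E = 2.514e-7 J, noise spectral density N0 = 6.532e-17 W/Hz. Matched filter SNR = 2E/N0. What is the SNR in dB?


SNR_lin = 2 * 2.514e-7 / 6.532e-17 = 7.697e9
SNR_dB = 10*log10(7.697e9) = 98.9 dB

98.9 dB


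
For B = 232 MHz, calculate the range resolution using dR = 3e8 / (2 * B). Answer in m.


dR = 3e8 / (2 * 232000000.0) = 0.65 m

0.65 m


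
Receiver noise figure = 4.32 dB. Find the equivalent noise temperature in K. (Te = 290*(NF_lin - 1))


NF_lin = 10^(4.32/10) = 2.703958
Te = 290 * (2.703958 - 1) = 494.1 K

494.1 K


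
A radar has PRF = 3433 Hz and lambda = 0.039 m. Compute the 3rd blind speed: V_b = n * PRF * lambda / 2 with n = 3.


V_blind = 3 * 3433 * 0.039 / 2 = 200.8 m/s

200.8 m/s


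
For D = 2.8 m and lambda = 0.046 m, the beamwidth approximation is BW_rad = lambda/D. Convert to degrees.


BW_rad = 0.046 / 2.8 = 0.016429
BW_deg = 0.94 degrees

0.94 degrees


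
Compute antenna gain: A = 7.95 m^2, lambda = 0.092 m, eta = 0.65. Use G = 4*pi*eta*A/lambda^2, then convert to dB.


G_linear = 4*pi*0.65*7.95/0.092^2 = 7672.11
G_dB = 10*log10(7672.11) = 38.8 dB

38.8 dB


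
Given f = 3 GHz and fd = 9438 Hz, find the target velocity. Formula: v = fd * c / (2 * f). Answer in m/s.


v = 9438 * 3e8 / (2 * 3000000000.0) = 471.9 m/s

471.9 m/s


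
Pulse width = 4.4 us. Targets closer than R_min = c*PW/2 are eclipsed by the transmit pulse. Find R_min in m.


R_min = 3e8 * 4.4e-6 / 2 = 660.0 m

660.0 m


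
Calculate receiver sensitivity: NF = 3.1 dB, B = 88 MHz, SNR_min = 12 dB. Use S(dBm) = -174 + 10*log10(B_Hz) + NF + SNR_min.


10*log10(88000000.0) = 79.44
S = -174 + 79.44 + 3.1 + 12 = -79.5 dBm

-79.5 dBm


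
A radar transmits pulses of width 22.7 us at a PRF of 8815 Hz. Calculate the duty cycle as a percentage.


DC = 22.7e-6 * 8815 * 100 = 20.01%

20.01%


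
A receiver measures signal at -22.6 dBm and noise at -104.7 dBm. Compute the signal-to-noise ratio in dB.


SNR = -22.6 - (-104.7) = 82.1 dB

82.1 dB


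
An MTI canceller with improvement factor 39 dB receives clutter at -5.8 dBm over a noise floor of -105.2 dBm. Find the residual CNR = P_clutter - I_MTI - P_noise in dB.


CNR = -5.8 - 39 - (-105.2) = 60.4 dB

60.4 dB


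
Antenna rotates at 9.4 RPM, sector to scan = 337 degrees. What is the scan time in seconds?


t = 337 / (9.4 * 360) * 60 = 5.98 s

5.98 s


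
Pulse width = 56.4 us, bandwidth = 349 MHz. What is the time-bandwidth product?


TBP = 56.4 * 349 = 19683.6

19683.6


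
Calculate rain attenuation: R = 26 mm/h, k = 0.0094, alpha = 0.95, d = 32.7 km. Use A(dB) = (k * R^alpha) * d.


gamma = 0.0094 * 26^0.95 = 0.20766 dB/km
A = 0.20766 * 32.7 = 6.79 dB

6.79 dB


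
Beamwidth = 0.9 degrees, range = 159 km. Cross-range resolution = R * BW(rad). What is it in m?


BW_rad = 0.015707963
CR = 159000 * 0.015707963 = 2497.6 m

2497.6 m


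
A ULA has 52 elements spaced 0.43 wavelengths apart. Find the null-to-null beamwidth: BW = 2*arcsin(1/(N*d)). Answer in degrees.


1/(N*d) = 1/(52*0.43) = 0.044723
BW = 2*arcsin(0.044723) = 5.1 degrees

5.1 degrees


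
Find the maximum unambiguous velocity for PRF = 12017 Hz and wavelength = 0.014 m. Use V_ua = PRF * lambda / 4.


V_ua = 12017 * 0.014 / 4 = 42.1 m/s

42.1 m/s


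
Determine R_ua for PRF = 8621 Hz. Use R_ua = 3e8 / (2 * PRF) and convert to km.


R_ua = 3e8 / (2 * 8621) = 17399.4 m = 17.4 km

17.4 km


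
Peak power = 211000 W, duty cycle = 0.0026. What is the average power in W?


P_avg = 211000 * 0.0026 = 548.6 W

548.6 W


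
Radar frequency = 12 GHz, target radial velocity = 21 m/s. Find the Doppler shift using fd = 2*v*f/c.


fd = 2 * 21 * 12000000000.0 / 3e8 = 1680.0 Hz

1680.0 Hz


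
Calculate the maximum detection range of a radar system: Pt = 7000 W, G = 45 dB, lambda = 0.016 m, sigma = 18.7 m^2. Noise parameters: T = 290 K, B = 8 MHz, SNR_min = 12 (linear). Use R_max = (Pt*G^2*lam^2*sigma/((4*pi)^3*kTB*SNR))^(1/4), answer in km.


G_lin = 10^(45/10) = 31622.776602
R^4 = 7000 * 31622.776602^2 * 0.016^2 * 18.7 / ((4*pi)^3 * 1.38e-23 * 290 * 8000000.0 * 12)
R^4 = 4.39543e19 m^4
R_max = (4.39543e19)^(1/4) = 81423.6 m = 81.4 km

81.4 km


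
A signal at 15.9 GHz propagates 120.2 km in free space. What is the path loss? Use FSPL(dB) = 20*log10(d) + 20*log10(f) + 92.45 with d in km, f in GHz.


20*log10(120.2) = 41.6
20*log10(15.9) = 24.03
FSPL = 158.1 dB

158.1 dB


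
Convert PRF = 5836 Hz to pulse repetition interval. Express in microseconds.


PRI = 1/5836 = 0.0001713502 s = 171.4 us

171.4 us


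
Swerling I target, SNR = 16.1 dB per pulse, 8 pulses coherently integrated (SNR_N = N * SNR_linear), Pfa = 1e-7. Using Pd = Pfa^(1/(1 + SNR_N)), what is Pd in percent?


SNR_lin = 10^(16.1/10) = 40.73803
SNR_N = 8 * 40.73803 = 325.90424
1/(1 + SNR_N) = 1/326.90424 = 0.003059
Pd = (1e-7)^0.003059 = 0.95189
Pd = 95.2%

95.2%


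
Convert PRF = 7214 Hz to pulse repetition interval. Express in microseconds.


PRI = 1/7214 = 0.0001386194 s = 138.6 us

138.6 us


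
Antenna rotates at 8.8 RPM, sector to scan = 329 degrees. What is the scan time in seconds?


t = 329 / (8.8 * 360) * 60 = 6.23 s

6.23 s


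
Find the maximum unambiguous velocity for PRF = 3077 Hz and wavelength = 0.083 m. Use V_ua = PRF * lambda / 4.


V_ua = 3077 * 0.083 / 4 = 63.8 m/s

63.8 m/s


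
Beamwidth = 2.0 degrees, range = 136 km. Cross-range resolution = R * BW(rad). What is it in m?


BW_rad = 0.034906585
CR = 136000 * 0.034906585 = 4747.3 m

4747.3 m


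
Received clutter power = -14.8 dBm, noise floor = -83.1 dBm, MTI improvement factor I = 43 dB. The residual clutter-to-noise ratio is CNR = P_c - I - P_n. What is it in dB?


CNR = -14.8 - 43 - (-83.1) = 25.3 dB

25.3 dB


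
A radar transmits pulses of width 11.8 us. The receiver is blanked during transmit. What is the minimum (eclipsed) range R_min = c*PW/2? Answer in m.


R_min = 3e8 * 11.8e-6 / 2 = 1770.0 m

1770.0 m


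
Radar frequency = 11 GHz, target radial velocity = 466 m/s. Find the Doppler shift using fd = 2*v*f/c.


fd = 2 * 466 * 11000000000.0 / 3e8 = 34173.3 Hz

34173.3 Hz


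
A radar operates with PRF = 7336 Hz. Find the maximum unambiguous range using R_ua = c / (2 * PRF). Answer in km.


R_ua = 3e8 / (2 * 7336) = 20447.1 m = 20.4 km

20.4 km


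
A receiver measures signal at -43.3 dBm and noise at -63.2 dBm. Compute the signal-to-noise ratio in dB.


SNR = -43.3 - (-63.2) = 19.9 dB

19.9 dB


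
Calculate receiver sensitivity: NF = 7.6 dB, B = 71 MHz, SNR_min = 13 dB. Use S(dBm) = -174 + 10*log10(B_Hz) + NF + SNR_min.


10*log10(71000000.0) = 78.51
S = -174 + 78.51 + 7.6 + 13 = -74.9 dBm

-74.9 dBm


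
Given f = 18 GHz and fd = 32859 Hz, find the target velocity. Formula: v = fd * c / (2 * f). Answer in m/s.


v = 32859 * 3e8 / (2 * 18000000000.0) = 273.8 m/s

273.8 m/s


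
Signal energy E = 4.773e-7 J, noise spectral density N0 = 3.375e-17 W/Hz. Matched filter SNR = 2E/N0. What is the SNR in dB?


SNR_lin = 2 * 4.773e-7 / 3.375e-17 = 2.828e10
SNR_dB = 10*log10(2.828e10) = 104.5 dB

104.5 dB


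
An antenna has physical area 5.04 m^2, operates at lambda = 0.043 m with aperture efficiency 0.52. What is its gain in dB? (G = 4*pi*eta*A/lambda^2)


G_linear = 4*pi*0.52*5.04/0.043^2 = 17811.76
G_dB = 10*log10(17811.76) = 42.5 dB

42.5 dB


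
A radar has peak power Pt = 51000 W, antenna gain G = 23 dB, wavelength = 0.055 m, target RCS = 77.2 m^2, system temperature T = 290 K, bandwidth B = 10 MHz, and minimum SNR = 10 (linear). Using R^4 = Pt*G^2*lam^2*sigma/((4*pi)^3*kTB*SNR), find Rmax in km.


G_lin = 10^(23/10) = 199.526231
R^4 = 51000 * 199.526231^2 * 0.055^2 * 77.2 / ((4*pi)^3 * 1.38e-23 * 290 * 10000000.0 * 10)
R^4 = 5.97044e17 m^4
R_max = (5.97044e17)^(1/4) = 27797.2 m = 27.8 km

27.8 km


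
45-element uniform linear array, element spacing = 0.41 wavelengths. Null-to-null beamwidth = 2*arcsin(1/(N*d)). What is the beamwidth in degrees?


1/(N*d) = 1/(45*0.41) = 0.054201
BW = 2*arcsin(0.054201) = 6.2 degrees

6.2 degrees


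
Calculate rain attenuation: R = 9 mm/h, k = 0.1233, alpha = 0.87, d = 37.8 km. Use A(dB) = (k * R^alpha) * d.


gamma = 0.1233 * 9^0.87 = 0.833977 dB/km
A = 0.833977 * 37.8 = 31.52 dB

31.52 dB


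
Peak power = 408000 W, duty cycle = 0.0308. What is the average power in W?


P_avg = 408000 * 0.0308 = 12566.4 W

12566.4 W


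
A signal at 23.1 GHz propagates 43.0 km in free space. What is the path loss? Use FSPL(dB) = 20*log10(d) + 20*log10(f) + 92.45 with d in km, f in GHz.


20*log10(43.0) = 32.67
20*log10(23.1) = 27.27
FSPL = 152.4 dB

152.4 dB


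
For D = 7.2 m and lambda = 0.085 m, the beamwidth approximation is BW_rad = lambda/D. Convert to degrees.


BW_rad = 0.085 / 7.2 = 0.011806
BW_deg = 0.68 degrees

0.68 degrees


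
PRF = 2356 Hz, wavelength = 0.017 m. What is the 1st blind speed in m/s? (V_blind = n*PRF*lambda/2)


V_blind = 1 * 2356 * 0.017 / 2 = 20.0 m/s

20.0 m/s


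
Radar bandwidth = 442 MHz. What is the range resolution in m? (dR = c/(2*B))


dR = 3e8 / (2 * 442000000.0) = 0.34 m

0.34 m


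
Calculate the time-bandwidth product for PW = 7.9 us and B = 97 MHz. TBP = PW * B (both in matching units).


TBP = 7.9 * 97 = 766.3

766.3


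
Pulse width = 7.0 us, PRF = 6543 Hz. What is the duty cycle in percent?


DC = 7.0e-6 * 6543 * 100 = 4.58%

4.58%


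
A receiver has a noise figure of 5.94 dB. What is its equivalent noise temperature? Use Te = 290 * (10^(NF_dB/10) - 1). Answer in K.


NF_lin = 10^(5.94/10) = 3.926449
Te = 290 * (3.926449 - 1) = 848.7 K

848.7 K


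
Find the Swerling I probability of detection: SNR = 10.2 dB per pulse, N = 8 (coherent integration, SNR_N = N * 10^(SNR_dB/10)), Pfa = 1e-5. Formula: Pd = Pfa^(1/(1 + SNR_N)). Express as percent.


SNR_lin = 10^(10.2/10) = 10.47129
SNR_N = 8 * 10.47129 = 83.77032
1/(1 + SNR_N) = 1/84.77032 = 0.0117966
Pd = (1e-5)^0.0117966 = 0.87301
Pd = 87.3%

87.3%


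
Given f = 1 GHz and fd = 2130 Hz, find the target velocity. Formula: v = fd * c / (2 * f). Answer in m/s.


v = 2130 * 3e8 / (2 * 1000000000.0) = 319.5 m/s

319.5 m/s


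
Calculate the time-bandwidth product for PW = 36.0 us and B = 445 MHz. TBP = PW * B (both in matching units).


TBP = 36.0 * 445 = 16020.0

16020.0


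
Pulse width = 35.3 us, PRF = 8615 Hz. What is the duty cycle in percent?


DC = 35.3e-6 * 8615 * 100 = 30.41%

30.41%


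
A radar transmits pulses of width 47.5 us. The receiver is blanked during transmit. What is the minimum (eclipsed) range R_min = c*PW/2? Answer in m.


R_min = 3e8 * 47.5e-6 / 2 = 7125.0 m

7125.0 m


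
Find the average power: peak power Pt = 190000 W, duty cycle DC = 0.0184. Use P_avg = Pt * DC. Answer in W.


P_avg = 190000 * 0.0184 = 3496.0 W

3496.0 W


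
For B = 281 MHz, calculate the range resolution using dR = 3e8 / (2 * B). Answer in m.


dR = 3e8 / (2 * 281000000.0) = 0.53 m

0.53 m


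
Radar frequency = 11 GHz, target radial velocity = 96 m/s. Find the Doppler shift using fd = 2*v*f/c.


fd = 2 * 96 * 11000000000.0 / 3e8 = 7040.0 Hz

7040.0 Hz


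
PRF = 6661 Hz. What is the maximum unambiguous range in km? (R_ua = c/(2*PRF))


R_ua = 3e8 / (2 * 6661) = 22519.1 m = 22.5 km

22.5 km


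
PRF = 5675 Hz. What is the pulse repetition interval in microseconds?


PRI = 1/5675 = 0.0001762115 s = 176.2 us

176.2 us


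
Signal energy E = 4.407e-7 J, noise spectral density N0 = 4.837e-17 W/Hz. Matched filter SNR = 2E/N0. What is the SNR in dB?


SNR_lin = 2 * 4.407e-7 / 4.837e-17 = 1.822e10
SNR_dB = 10*log10(1.822e10) = 102.6 dB

102.6 dB


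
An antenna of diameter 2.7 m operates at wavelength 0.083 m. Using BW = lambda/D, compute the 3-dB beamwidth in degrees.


BW_rad = 0.083 / 2.7 = 0.030741
BW_deg = 1.76 degrees

1.76 degrees


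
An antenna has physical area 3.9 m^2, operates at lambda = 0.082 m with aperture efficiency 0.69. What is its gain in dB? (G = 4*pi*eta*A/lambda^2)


G_linear = 4*pi*0.69*3.9/0.082^2 = 5029.16
G_dB = 10*log10(5029.16) = 37.0 dB

37.0 dB


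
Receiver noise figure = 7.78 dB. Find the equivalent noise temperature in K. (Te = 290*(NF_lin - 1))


NF_lin = 10^(7.78/10) = 5.997911
Te = 290 * (5.997911 - 1) = 1449.4 K

1449.4 K


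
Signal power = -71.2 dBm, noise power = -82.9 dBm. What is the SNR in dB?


SNR = -71.2 - (-82.9) = 11.7 dB

11.7 dB


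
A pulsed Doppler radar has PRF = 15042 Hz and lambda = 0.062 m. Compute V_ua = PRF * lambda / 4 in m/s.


V_ua = 15042 * 0.062 / 4 = 233.2 m/s

233.2 m/s


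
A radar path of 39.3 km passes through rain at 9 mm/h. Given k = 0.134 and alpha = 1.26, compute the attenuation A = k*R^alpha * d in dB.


gamma = 0.134 * 9^1.26 = 2.135258 dB/km
A = 2.135258 * 39.3 = 83.92 dB

83.92 dB


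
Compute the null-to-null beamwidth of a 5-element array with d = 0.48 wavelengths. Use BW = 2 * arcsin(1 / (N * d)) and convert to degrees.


1/(N*d) = 1/(5*0.48) = 0.416667
BW = 2*arcsin(0.416667) = 49.2 degrees

49.2 degrees


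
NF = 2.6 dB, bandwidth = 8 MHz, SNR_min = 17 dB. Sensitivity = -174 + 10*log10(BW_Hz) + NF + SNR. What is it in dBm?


10*log10(8000000.0) = 69.03
S = -174 + 69.03 + 2.6 + 17 = -85.4 dBm

-85.4 dBm


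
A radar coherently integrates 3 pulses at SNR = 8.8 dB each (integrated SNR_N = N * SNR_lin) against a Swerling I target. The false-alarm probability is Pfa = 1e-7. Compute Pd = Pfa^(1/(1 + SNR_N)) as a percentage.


SNR_lin = 10^(8.8/10) = 7.58578
SNR_N = 3 * 7.58578 = 22.75734
1/(1 + SNR_N) = 1/23.75734 = 0.0420923
Pd = (1e-7)^0.0420923 = 0.5074
Pd = 50.7%

50.7%


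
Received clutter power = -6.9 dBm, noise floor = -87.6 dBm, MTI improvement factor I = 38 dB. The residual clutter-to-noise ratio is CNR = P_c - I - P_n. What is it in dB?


CNR = -6.9 - 38 - (-87.6) = 42.7 dB

42.7 dB


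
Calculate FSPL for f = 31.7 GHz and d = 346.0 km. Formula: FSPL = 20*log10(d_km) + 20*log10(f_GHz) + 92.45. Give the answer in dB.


20*log10(346.0) = 50.78
20*log10(31.7) = 30.02
FSPL = 173.3 dB

173.3 dB


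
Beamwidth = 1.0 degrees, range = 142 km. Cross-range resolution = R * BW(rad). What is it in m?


BW_rad = 0.017453293
CR = 142000 * 0.017453293 = 2478.4 m

2478.4 m


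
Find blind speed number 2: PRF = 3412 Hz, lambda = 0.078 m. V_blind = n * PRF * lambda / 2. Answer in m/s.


V_blind = 2 * 3412 * 0.078 / 2 = 266.1 m/s

266.1 m/s


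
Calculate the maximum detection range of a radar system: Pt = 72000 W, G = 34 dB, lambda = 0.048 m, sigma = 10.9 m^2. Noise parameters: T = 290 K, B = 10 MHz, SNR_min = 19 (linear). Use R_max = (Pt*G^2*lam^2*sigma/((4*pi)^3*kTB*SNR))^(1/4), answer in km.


G_lin = 10^(34/10) = 2511.886432
R^4 = 72000 * 2511.886432^2 * 0.048^2 * 10.9 / ((4*pi)^3 * 1.38e-23 * 290 * 10000000.0 * 19)
R^4 = 7.56103e18 m^4
R_max = (7.56103e18)^(1/4) = 52437.9 m = 52.4 km

52.4 km


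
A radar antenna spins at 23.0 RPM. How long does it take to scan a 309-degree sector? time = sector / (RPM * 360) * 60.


t = 309 / (23.0 * 360) * 60 = 2.24 s

2.24 s


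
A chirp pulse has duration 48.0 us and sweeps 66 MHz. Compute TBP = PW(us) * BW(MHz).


TBP = 48.0 * 66 = 3168.0

3168.0


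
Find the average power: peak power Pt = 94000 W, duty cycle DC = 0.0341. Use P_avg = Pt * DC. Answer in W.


P_avg = 94000 * 0.0341 = 3205.4 W

3205.4 W


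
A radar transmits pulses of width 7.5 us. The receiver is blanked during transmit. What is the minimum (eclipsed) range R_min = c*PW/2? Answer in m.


R_min = 3e8 * 7.5e-6 / 2 = 1125.0 m

1125.0 m


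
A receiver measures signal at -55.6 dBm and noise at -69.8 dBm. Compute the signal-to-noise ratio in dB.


SNR = -55.6 - (-69.8) = 14.2 dB

14.2 dB


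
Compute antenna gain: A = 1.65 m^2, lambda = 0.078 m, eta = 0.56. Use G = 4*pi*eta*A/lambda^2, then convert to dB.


G_linear = 4*pi*0.56*1.65/0.078^2 = 1908.5
G_dB = 10*log10(1908.5) = 32.8 dB

32.8 dB


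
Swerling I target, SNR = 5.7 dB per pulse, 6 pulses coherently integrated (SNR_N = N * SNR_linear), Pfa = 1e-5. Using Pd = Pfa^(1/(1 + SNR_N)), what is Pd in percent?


SNR_lin = 10^(5.7/10) = 3.71535
SNR_N = 6 * 3.71535 = 22.2921
1/(1 + SNR_N) = 1/23.2921 = 0.042933
Pd = (1e-5)^0.042933 = 0.61001
Pd = 61.0%

61.0%


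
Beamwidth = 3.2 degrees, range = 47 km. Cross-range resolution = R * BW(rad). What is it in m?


BW_rad = 0.055850536
CR = 47000 * 0.055850536 = 2625.0 m

2625.0 m


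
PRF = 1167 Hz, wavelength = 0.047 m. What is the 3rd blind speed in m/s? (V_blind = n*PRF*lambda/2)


V_blind = 3 * 1167 * 0.047 / 2 = 82.3 m/s

82.3 m/s


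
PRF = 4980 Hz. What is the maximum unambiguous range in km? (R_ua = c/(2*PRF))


R_ua = 3e8 / (2 * 4980) = 30120.5 m = 30.1 km

30.1 km


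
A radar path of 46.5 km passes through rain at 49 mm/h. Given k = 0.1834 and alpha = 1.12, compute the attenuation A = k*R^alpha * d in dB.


gamma = 0.1834 * 49^1.12 = 14.335701 dB/km
A = 14.335701 * 46.5 = 666.61 dB

666.61 dB


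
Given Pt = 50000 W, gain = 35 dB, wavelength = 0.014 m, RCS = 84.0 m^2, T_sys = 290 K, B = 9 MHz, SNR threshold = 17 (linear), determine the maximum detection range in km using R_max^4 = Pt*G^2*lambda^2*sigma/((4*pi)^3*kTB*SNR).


G_lin = 10^(35/10) = 3162.27766
R^4 = 50000 * 3162.27766^2 * 0.014^2 * 84.0 / ((4*pi)^3 * 1.38e-23 * 290 * 9000000.0 * 17)
R^4 = 6.77497e18 m^4
R_max = (6.77497e18)^(1/4) = 51018.4 m = 51.0 km

51.0 km


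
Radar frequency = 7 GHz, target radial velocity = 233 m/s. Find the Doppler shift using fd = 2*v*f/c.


fd = 2 * 233 * 7000000000.0 / 3e8 = 10873.3 Hz

10873.3 Hz


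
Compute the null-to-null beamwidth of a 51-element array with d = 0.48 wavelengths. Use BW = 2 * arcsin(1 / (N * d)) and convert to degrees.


1/(N*d) = 1/(51*0.48) = 0.04085
BW = 2*arcsin(0.04085) = 4.7 degrees

4.7 degrees


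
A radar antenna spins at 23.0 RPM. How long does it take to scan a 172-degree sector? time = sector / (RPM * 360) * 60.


t = 172 / (23.0 * 360) * 60 = 1.25 s

1.25 s


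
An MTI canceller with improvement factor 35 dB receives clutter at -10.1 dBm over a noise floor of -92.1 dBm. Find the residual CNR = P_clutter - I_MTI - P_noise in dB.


CNR = -10.1 - 35 - (-92.1) = 47.0 dB

47.0 dB


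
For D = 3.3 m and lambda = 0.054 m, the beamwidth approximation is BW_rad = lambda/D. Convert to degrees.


BW_rad = 0.054 / 3.3 = 0.016364
BW_deg = 0.94 degrees

0.94 degrees


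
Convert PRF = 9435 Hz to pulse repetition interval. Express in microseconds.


PRI = 1/9435 = 0.0001059883 s = 106.0 us

106.0 us


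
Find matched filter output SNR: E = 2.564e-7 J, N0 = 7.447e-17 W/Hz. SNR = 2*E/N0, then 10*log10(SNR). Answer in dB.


SNR_lin = 2 * 2.564e-7 / 7.447e-17 = 6.886e9
SNR_dB = 10*log10(6.886e9) = 98.4 dB

98.4 dB


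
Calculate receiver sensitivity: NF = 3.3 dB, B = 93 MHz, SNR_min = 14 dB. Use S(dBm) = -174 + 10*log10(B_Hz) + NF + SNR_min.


10*log10(93000000.0) = 79.68
S = -174 + 79.68 + 3.3 + 14 = -77.0 dBm

-77.0 dBm


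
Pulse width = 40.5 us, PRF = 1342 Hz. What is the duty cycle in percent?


DC = 40.5e-6 * 1342 * 100 = 5.44%

5.44%


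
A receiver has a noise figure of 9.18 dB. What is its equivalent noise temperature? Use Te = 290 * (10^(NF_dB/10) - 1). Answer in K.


NF_lin = 10^(9.18/10) = 8.279422
Te = 290 * (8.279422 - 1) = 2111.0 K

2111.0 K


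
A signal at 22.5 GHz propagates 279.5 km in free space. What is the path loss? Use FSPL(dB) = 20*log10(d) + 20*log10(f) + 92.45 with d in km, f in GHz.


20*log10(279.5) = 48.93
20*log10(22.5) = 27.04
FSPL = 168.4 dB

168.4 dB


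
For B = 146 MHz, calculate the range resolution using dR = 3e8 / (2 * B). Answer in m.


dR = 3e8 / (2 * 146000000.0) = 1.03 m

1.03 m


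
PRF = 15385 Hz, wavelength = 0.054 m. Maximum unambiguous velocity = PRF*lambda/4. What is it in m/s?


V_ua = 15385 * 0.054 / 4 = 207.7 m/s

207.7 m/s


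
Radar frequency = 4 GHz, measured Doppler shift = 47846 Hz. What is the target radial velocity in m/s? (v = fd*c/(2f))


v = 47846 * 3e8 / (2 * 4000000000.0) = 1794.2 m/s

1794.2 m/s


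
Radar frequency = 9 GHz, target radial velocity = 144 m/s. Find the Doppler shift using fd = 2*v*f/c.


fd = 2 * 144 * 9000000000.0 / 3e8 = 8640.0 Hz

8640.0 Hz


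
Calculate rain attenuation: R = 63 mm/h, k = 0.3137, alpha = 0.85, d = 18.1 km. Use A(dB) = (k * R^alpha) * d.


gamma = 0.3137 * 63^0.85 = 10.615831 dB/km
A = 10.615831 * 18.1 = 192.15 dB

192.15 dB


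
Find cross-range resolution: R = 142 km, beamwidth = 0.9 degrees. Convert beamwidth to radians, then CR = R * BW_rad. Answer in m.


BW_rad = 0.015707963
CR = 142000 * 0.015707963 = 2230.5 m

2230.5 m


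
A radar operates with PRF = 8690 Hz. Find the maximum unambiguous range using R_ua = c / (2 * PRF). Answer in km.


R_ua = 3e8 / (2 * 8690) = 17261.2 m = 17.3 km

17.3 km


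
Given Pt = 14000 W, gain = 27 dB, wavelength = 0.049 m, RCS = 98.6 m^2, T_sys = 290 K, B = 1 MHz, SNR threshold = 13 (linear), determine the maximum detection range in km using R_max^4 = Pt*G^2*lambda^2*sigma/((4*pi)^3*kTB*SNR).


G_lin = 10^(27/10) = 501.187234
R^4 = 14000 * 501.187234^2 * 0.049^2 * 98.6 / ((4*pi)^3 * 1.38e-23 * 290 * 1000000.0 * 13)
R^4 = 8.06394e18 m^4
R_max = (8.06394e18)^(1/4) = 53288.9 m = 53.3 km

53.3 km


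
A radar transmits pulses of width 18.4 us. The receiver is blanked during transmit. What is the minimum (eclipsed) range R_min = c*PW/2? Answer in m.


R_min = 3e8 * 18.4e-6 / 2 = 2760.0 m

2760.0 m


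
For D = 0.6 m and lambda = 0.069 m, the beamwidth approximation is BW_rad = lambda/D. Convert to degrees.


BW_rad = 0.069 / 0.6 = 0.115
BW_deg = 6.59 degrees

6.59 degrees


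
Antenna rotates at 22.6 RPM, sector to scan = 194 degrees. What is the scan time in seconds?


t = 194 / (22.6 * 360) * 60 = 1.43 s

1.43 s


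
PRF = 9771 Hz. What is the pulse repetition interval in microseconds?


PRI = 1/9771 = 0.0001023437 s = 102.3 us

102.3 us


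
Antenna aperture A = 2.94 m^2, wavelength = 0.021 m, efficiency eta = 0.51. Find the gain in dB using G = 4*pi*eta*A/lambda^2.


G_linear = 4*pi*0.51*2.94/0.021^2 = 42725.66
G_dB = 10*log10(42725.66) = 46.3 dB

46.3 dB


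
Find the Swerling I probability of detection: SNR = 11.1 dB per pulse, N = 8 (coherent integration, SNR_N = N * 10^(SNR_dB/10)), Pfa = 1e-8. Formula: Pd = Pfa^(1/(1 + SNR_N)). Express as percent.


SNR_lin = 10^(11.1/10) = 12.8825
SNR_N = 8 * 12.8825 = 103.06
1/(1 + SNR_N) = 1/104.06 = 0.0096098
Pd = (1e-8)^0.0096098 = 0.83776
Pd = 83.8%

83.8%


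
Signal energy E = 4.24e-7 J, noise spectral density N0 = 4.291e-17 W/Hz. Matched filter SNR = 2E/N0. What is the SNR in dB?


SNR_lin = 2 * 4.24e-7 / 4.291e-17 = 1.976e10
SNR_dB = 10*log10(1.976e10) = 103.0 dB

103.0 dB


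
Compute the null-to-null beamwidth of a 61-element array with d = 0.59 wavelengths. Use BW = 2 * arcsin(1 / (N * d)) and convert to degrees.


1/(N*d) = 1/(61*0.59) = 0.027785
BW = 2*arcsin(0.027785) = 3.2 degrees

3.2 degrees


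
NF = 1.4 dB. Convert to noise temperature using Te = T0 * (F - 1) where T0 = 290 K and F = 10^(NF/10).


NF_lin = 10^(1.4/10) = 1.380384
Te = 290 * (1.380384 - 1) = 110.3 K

110.3 K


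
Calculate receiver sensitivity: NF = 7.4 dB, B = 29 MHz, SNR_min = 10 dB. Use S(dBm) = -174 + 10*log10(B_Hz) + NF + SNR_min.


10*log10(29000000.0) = 74.62
S = -174 + 74.62 + 7.4 + 10 = -82.0 dBm

-82.0 dBm


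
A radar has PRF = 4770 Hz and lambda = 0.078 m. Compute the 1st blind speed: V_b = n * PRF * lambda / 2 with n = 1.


V_blind = 1 * 4770 * 0.078 / 2 = 186.0 m/s

186.0 m/s


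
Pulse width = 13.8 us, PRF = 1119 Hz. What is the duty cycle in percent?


DC = 13.8e-6 * 1119 * 100 = 1.54%

1.54%


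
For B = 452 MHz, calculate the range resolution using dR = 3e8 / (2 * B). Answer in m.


dR = 3e8 / (2 * 452000000.0) = 0.33 m

0.33 m


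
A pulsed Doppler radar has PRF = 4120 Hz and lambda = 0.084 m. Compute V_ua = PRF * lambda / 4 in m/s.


V_ua = 4120 * 0.084 / 4 = 86.5 m/s

86.5 m/s


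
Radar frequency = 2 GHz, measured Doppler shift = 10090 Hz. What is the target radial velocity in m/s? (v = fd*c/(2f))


v = 10090 * 3e8 / (2 * 2000000000.0) = 756.8 m/s

756.8 m/s


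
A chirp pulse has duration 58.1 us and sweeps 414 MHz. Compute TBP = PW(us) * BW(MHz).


TBP = 58.1 * 414 = 24053.4

24053.4


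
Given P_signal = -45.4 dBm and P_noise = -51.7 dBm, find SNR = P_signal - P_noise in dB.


SNR = -45.4 - (-51.7) = 6.3 dB

6.3 dB


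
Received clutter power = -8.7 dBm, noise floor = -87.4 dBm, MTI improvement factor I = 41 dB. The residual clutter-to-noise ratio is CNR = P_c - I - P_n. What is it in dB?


CNR = -8.7 - 41 - (-87.4) = 37.7 dB

37.7 dB


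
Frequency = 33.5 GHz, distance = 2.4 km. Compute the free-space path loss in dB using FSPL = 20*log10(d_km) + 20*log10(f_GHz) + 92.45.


20*log10(2.4) = 7.6
20*log10(33.5) = 30.5
FSPL = 130.6 dB

130.6 dB


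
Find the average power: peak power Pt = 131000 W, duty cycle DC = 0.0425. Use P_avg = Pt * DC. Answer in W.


P_avg = 131000 * 0.0425 = 5567.5 W

5567.5 W


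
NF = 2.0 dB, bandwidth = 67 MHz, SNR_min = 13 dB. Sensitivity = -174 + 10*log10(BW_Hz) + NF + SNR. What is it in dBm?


10*log10(67000000.0) = 78.26
S = -174 + 78.26 + 2.0 + 13 = -80.7 dBm

-80.7 dBm


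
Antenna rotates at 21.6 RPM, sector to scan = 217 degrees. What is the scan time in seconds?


t = 217 / (21.6 * 360) * 60 = 1.67 s

1.67 s


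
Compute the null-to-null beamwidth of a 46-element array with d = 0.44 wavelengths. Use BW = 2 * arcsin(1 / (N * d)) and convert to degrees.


1/(N*d) = 1/(46*0.44) = 0.049407
BW = 2*arcsin(0.049407) = 5.7 degrees

5.7 degrees


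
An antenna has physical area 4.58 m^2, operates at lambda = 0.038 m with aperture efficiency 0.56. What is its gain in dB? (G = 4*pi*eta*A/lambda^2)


G_linear = 4*pi*0.56*4.58/0.038^2 = 22320.1
G_dB = 10*log10(22320.1) = 43.5 dB

43.5 dB


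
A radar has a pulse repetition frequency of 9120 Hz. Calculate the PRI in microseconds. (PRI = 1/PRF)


PRI = 1/9120 = 0.0001096491 s = 109.6 us

109.6 us


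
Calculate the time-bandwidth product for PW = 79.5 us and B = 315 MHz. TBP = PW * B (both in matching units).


TBP = 79.5 * 315 = 25042.5

25042.5


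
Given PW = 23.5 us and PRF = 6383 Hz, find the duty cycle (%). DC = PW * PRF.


DC = 23.5e-6 * 6383 * 100 = 15.0%

15.0%


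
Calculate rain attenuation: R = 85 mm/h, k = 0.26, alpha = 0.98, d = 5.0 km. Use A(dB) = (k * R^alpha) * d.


gamma = 0.26 * 85^0.98 = 20.221059 dB/km
A = 20.221059 * 5.0 = 101.11 dB

101.11 dB


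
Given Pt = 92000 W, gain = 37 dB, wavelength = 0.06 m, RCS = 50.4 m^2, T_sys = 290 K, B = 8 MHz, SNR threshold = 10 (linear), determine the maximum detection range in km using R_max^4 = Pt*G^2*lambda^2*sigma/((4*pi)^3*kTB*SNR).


G_lin = 10^(37/10) = 5011.872336
R^4 = 92000 * 5011.872336^2 * 0.06^2 * 50.4 / ((4*pi)^3 * 1.38e-23 * 290 * 8000000.0 * 10)
R^4 = 6.5997e20 m^4
R_max = (6.5997e20)^(1/4) = 160280.6 m = 160.3 km

160.3 km


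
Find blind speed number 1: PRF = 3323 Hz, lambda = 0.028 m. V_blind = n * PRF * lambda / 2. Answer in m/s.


V_blind = 1 * 3323 * 0.028 / 2 = 46.5 m/s

46.5 m/s


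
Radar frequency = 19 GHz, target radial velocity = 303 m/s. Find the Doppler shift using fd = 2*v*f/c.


fd = 2 * 303 * 19000000000.0 / 3e8 = 38380.0 Hz

38380.0 Hz


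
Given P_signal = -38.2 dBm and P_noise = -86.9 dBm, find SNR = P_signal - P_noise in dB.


SNR = -38.2 - (-86.9) = 48.7 dB

48.7 dB


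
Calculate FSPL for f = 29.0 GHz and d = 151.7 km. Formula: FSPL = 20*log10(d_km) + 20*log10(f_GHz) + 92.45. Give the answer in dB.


20*log10(151.7) = 43.62
20*log10(29.0) = 29.25
FSPL = 165.3 dB

165.3 dB


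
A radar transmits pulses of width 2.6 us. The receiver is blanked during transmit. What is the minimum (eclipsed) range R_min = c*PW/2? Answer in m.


R_min = 3e8 * 2.6e-6 / 2 = 390.0 m

390.0 m


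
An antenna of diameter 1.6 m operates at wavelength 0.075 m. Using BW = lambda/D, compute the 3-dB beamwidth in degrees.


BW_rad = 0.075 / 1.6 = 0.046875
BW_deg = 2.69 degrees

2.69 degrees


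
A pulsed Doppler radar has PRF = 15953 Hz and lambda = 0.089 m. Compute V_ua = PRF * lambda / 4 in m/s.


V_ua = 15953 * 0.089 / 4 = 355.0 m/s

355.0 m/s


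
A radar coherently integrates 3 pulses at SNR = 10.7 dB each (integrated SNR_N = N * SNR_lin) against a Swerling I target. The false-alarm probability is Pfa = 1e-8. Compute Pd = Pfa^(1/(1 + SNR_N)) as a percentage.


SNR_lin = 10^(10.7/10) = 11.74898
SNR_N = 3 * 11.74898 = 35.24694
1/(1 + SNR_N) = 1/36.24694 = 0.0275885
Pd = (1e-8)^0.0275885 = 0.60158
Pd = 60.2%

60.2%


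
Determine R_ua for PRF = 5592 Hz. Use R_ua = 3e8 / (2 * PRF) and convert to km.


R_ua = 3e8 / (2 * 5592) = 26824.0 m = 26.8 km

26.8 km


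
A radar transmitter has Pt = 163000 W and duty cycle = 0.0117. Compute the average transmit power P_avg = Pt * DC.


P_avg = 163000 * 0.0117 = 1907.1 W

1907.1 W


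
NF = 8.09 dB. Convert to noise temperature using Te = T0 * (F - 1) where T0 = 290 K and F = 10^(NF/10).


NF_lin = 10^(8.09/10) = 6.441693
Te = 290 * (6.441693 - 1) = 1578.1 K

1578.1 K


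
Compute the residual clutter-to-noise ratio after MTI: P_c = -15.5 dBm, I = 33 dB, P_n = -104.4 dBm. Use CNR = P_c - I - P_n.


CNR = -15.5 - 33 - (-104.4) = 55.9 dB

55.9 dB


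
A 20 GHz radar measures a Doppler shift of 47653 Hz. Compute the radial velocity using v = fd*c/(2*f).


v = 47653 * 3e8 / (2 * 20000000000.0) = 357.4 m/s

357.4 m/s


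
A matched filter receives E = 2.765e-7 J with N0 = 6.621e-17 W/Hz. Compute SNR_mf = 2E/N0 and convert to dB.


SNR_lin = 2 * 2.765e-7 / 6.621e-17 = 8.352e9
SNR_dB = 10*log10(8.352e9) = 99.2 dB

99.2 dB


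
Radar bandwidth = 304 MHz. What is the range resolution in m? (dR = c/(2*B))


dR = 3e8 / (2 * 304000000.0) = 0.49 m

0.49 m


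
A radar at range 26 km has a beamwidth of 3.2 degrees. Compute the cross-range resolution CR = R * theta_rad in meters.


BW_rad = 0.055850536
CR = 26000 * 0.055850536 = 1452.1 m

1452.1 m


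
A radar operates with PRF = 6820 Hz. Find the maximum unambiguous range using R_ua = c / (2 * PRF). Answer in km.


R_ua = 3e8 / (2 * 6820) = 21994.1 m = 22.0 km

22.0 km


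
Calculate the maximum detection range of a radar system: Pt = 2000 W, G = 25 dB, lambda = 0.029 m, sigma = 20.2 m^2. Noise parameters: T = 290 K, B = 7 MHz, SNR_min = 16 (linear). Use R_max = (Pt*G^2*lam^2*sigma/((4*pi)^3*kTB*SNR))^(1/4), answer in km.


G_lin = 10^(25/10) = 316.227766
R^4 = 2000 * 316.227766^2 * 0.029^2 * 20.2 / ((4*pi)^3 * 1.38e-23 * 290 * 7000000.0 * 16)
R^4 = 3.81991e15 m^4
R_max = (3.81991e15)^(1/4) = 7861.6 m = 7.9 km

7.9 km


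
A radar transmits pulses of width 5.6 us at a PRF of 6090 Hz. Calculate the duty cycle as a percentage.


DC = 5.6e-6 * 6090 * 100 = 3.41%

3.41%


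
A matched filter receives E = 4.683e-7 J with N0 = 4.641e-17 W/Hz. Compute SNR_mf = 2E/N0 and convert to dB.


SNR_lin = 2 * 4.683e-7 / 4.641e-17 = 2.018e10
SNR_dB = 10*log10(2.018e10) = 103.0 dB

103.0 dB


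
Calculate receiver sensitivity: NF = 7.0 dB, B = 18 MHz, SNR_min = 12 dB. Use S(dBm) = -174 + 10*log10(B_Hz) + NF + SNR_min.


10*log10(18000000.0) = 72.55
S = -174 + 72.55 + 7.0 + 12 = -82.4 dBm

-82.4 dBm


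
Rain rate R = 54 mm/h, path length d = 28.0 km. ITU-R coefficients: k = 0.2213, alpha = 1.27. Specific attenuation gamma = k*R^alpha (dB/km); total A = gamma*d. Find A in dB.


gamma = 0.2213 * 54^1.27 = 35.085001 dB/km
A = 35.085001 * 28.0 = 982.38 dB

982.38 dB


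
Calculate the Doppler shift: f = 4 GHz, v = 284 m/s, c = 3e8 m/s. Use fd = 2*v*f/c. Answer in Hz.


fd = 2 * 284 * 4000000000.0 / 3e8 = 7573.3 Hz

7573.3 Hz


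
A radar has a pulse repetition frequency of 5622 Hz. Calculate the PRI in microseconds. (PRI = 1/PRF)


PRI = 1/5622 = 0.0001778726 s = 177.9 us

177.9 us


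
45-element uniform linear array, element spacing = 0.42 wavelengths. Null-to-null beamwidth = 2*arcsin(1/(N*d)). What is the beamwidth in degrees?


1/(N*d) = 1/(45*0.42) = 0.05291
BW = 2*arcsin(0.05291) = 6.1 degrees

6.1 degrees


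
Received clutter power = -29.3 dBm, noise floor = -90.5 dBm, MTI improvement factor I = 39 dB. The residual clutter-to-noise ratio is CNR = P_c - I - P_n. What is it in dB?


CNR = -29.3 - 39 - (-90.5) = 22.2 dB

22.2 dB


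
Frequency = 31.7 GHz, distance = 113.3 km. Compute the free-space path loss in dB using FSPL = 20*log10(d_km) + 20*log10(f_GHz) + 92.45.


20*log10(113.3) = 41.08
20*log10(31.7) = 30.02
FSPL = 163.6 dB

163.6 dB


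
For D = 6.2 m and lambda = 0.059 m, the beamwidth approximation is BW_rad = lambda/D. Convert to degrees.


BW_rad = 0.059 / 6.2 = 0.009516
BW_deg = 0.55 degrees

0.55 degrees


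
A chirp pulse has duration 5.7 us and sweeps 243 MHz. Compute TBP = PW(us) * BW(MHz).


TBP = 5.7 * 243 = 1385.1

1385.1


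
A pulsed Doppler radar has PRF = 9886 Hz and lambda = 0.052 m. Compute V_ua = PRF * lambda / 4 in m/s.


V_ua = 9886 * 0.052 / 4 = 128.5 m/s

128.5 m/s


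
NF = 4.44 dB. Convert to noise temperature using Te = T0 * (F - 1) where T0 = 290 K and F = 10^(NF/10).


NF_lin = 10^(4.44/10) = 2.779713
Te = 290 * (2.779713 - 1) = 516.1 K

516.1 K


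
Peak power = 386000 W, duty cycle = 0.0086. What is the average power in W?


P_avg = 386000 * 0.0086 = 3319.6 W

3319.6 W


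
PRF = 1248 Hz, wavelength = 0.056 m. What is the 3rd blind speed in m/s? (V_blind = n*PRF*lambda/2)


V_blind = 3 * 1248 * 0.056 / 2 = 104.8 m/s

104.8 m/s


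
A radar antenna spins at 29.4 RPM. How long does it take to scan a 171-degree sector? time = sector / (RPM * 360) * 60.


t = 171 / (29.4 * 360) * 60 = 0.97 s

0.97 s


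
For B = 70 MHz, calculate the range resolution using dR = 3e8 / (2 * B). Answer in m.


dR = 3e8 / (2 * 70000000.0) = 2.14 m

2.14 m


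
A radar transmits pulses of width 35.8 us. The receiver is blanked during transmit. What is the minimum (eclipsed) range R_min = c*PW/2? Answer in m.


R_min = 3e8 * 35.8e-6 / 2 = 5370.0 m

5370.0 m


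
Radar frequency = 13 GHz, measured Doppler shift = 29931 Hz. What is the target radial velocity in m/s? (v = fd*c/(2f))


v = 29931 * 3e8 / (2 * 13000000000.0) = 345.4 m/s

345.4 m/s


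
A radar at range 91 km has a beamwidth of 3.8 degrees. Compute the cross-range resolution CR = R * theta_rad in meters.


BW_rad = 0.066322512
CR = 91000 * 0.066322512 = 6035.3 m

6035.3 m


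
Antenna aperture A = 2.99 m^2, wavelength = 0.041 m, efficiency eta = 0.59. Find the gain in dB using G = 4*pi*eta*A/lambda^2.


G_linear = 4*pi*0.59*2.99/0.041^2 = 13187.59
G_dB = 10*log10(13187.59) = 41.2 dB

41.2 dB


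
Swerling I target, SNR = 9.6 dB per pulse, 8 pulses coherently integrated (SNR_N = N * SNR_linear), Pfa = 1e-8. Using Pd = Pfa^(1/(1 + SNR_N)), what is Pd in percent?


SNR_lin = 10^(9.6/10) = 9.12011
SNR_N = 8 * 9.12011 = 72.96088
1/(1 + SNR_N) = 1/73.96088 = 0.0135207
Pd = (1e-8)^0.0135207 = 0.77953
Pd = 78.0%

78.0%


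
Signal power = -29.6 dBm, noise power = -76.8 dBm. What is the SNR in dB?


SNR = -29.6 - (-76.8) = 47.2 dB

47.2 dB


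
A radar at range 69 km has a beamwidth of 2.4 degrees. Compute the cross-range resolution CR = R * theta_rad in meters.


BW_rad = 0.041887902
CR = 69000 * 0.041887902 = 2890.3 m

2890.3 m


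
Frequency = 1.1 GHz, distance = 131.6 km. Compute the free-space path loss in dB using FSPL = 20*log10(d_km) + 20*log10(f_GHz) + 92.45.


20*log10(131.6) = 42.39
20*log10(1.1) = 0.83
FSPL = 135.7 dB

135.7 dB


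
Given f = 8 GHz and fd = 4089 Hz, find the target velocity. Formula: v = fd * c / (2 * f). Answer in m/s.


v = 4089 * 3e8 / (2 * 8000000000.0) = 76.7 m/s

76.7 m/s


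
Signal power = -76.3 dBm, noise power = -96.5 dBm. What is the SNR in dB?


SNR = -76.3 - (-96.5) = 20.2 dB

20.2 dB


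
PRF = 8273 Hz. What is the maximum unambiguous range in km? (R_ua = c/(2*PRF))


R_ua = 3e8 / (2 * 8273) = 18131.3 m = 18.1 km

18.1 km


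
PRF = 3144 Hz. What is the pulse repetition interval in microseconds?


PRI = 1/3144 = 0.0003180662 s = 318.1 us

318.1 us


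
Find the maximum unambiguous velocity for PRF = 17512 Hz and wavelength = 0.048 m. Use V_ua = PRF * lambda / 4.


V_ua = 17512 * 0.048 / 4 = 210.1 m/s

210.1 m/s


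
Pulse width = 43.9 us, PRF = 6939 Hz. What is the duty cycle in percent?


DC = 43.9e-6 * 6939 * 100 = 30.46%

30.46%


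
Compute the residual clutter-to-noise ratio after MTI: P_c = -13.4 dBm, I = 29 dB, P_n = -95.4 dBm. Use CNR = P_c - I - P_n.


CNR = -13.4 - 29 - (-95.4) = 53.0 dB

53.0 dB


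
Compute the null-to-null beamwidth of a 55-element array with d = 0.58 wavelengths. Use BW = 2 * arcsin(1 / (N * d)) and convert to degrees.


1/(N*d) = 1/(55*0.58) = 0.031348
BW = 2*arcsin(0.031348) = 3.6 degrees

3.6 degrees


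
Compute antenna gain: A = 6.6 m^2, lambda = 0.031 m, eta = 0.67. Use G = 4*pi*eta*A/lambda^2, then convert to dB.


G_linear = 4*pi*0.67*6.6/0.031^2 = 57823.61
G_dB = 10*log10(57823.61) = 47.6 dB

47.6 dB


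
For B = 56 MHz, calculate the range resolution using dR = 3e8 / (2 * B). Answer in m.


dR = 3e8 / (2 * 56000000.0) = 2.68 m

2.68 m


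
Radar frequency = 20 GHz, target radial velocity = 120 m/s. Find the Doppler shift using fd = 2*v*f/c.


fd = 2 * 120 * 20000000000.0 / 3e8 = 16000.0 Hz

16000.0 Hz


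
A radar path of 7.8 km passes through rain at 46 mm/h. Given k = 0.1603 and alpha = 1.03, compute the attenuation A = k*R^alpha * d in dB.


gamma = 0.1603 * 46^1.03 = 8.271306 dB/km
A = 8.271306 * 7.8 = 64.52 dB

64.52 dB


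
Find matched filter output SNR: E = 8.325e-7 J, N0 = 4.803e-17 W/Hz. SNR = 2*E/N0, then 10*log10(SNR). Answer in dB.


SNR_lin = 2 * 8.325e-7 / 4.803e-17 = 3.467e10
SNR_dB = 10*log10(3.467e10) = 105.4 dB

105.4 dB


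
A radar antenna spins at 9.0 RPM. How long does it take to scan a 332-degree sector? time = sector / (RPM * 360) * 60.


t = 332 / (9.0 * 360) * 60 = 6.15 s

6.15 s


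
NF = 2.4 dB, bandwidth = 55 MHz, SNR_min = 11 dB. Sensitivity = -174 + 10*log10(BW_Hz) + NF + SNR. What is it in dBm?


10*log10(55000000.0) = 77.4
S = -174 + 77.4 + 2.4 + 11 = -83.2 dBm

-83.2 dBm


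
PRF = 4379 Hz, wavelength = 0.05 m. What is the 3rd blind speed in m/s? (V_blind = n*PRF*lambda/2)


V_blind = 3 * 4379 * 0.05 / 2 = 328.4 m/s

328.4 m/s
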